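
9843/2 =4921 + 1/2  =  4921.50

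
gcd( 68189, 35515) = 1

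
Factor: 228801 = 3^1*53^1 * 1439^1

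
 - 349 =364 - 713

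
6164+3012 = 9176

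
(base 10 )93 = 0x5D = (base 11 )85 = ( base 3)10110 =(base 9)113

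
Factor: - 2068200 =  - 2^3*3^3*5^2  *  383^1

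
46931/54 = 46931/54 =869.09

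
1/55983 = 1/55983 =0.00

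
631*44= 27764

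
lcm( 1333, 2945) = 126635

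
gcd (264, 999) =3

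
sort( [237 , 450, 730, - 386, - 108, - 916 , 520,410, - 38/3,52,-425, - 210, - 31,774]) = [ - 916, - 425 ,- 386, - 210, - 108, - 31, - 38/3,52,237, 410,450,520,730,774] 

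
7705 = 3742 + 3963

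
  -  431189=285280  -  716469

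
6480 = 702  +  5778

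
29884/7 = 29884/7 = 4269.14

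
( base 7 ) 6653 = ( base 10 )2390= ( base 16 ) 956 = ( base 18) 76e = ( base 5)34030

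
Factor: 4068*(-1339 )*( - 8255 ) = 2^2*3^2*5^1*13^2*103^1 * 113^1*127^1= 44965414260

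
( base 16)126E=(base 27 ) 6CK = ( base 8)11156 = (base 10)4718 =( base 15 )15E8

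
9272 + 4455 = 13727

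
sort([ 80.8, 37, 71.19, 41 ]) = [ 37,41 , 71.19, 80.8 ]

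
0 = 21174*0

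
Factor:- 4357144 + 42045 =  - 23^1*163^1*1151^1 = - 4315099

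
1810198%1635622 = 174576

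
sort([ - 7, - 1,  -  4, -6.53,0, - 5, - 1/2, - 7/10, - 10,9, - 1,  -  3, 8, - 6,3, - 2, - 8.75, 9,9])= [ - 10, - 8.75,-7,-6.53, - 6 , - 5, - 4,  -  3, - 2,  -  1, - 1, - 7/10, - 1/2,0,3,8,  9,9, 9] 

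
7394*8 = 59152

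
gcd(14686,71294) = 2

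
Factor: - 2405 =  - 5^1*13^1*37^1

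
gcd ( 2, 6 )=2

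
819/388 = 819/388 = 2.11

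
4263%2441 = 1822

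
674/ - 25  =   - 674/25 = - 26.96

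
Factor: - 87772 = - 2^2*21943^1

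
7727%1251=221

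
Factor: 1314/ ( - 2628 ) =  - 1/2 = - 2^(-1 ) 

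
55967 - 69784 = - 13817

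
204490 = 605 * 338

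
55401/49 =55401/49=1130.63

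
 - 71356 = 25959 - 97315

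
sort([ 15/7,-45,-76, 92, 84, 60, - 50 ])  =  [ - 76,  -  50, - 45,15/7,  60, 84, 92]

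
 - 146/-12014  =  73/6007 = 0.01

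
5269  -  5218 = 51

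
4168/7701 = 4168/7701 =0.54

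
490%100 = 90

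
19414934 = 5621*3454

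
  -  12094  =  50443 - 62537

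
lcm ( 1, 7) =7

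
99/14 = 99/14 = 7.07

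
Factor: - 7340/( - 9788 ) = 1835/2447 =5^1*367^1*2447^( - 1) 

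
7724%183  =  38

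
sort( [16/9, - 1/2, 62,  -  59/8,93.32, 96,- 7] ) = [ - 59/8,  -  7, - 1/2,16/9, 62, 93.32, 96] 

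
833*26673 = 22218609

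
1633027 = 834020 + 799007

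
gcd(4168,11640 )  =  8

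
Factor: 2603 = 19^1*137^1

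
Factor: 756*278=2^3*3^3* 7^1 * 139^1=210168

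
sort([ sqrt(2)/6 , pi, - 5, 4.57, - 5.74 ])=[-5.74, - 5, sqrt( 2 ) /6,pi , 4.57] 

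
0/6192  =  0= 0.00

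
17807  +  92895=110702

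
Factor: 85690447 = 29^1 * 47^1* 62869^1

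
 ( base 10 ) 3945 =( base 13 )1a46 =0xF69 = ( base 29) 4k1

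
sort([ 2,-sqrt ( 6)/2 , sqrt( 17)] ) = [ - sqrt(6)/2, 2, sqrt(17 )]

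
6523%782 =267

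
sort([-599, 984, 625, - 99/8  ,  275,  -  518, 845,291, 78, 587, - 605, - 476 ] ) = [ - 605, - 599, - 518, - 476,-99/8, 78,275, 291,587,  625, 845,  984]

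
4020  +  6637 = 10657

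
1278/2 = 639  =  639.00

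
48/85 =48/85 = 0.56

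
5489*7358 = 40388062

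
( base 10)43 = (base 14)31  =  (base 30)1d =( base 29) 1E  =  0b101011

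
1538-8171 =-6633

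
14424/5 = 2884 + 4/5 = 2884.80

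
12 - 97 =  - 85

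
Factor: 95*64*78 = 2^7*3^1 * 5^1*13^1*19^1= 474240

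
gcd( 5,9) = 1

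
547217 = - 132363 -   -  679580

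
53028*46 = 2439288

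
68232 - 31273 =36959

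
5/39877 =5/39877  =  0.00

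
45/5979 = 15/1993 =0.01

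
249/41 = 249/41= 6.07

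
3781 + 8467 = 12248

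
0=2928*0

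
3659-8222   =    -  4563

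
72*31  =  2232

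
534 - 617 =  - 83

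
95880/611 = 156 + 12/13 = 156.92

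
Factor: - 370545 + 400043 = 29498  =  2^1*7^3*43^1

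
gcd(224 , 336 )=112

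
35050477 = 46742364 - 11691887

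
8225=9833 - 1608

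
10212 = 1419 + 8793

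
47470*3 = 142410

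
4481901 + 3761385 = 8243286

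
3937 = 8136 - 4199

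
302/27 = 302/27  =  11.19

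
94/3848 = 47/1924 = 0.02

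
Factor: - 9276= - 2^2*3^1*773^1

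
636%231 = 174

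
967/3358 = 967/3358  =  0.29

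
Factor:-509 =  - 509^1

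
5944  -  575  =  5369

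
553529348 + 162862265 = 716391613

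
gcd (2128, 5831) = 7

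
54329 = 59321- 4992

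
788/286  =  2 + 108/143 = 2.76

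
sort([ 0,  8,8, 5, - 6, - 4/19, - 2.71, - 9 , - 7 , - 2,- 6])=[-9, - 7, - 6, - 6,-2.71, - 2, - 4/19,0,  5,8, 8 ]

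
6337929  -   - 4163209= 10501138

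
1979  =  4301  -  2322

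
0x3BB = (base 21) 23A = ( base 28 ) 163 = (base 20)27F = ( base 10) 955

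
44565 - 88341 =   -  43776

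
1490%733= 24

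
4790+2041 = 6831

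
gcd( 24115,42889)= 7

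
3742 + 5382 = 9124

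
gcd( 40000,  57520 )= 80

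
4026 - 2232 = 1794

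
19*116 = 2204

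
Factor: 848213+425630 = 1273843 = 1273843^1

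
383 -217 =166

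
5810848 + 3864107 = 9674955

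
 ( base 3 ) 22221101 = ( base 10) 6517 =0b1100101110101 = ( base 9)8841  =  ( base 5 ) 202032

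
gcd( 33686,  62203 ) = 1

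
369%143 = 83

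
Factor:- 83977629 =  - 3^1*27992543^1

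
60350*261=15751350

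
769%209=142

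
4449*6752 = 30039648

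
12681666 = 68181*186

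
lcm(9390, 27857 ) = 835710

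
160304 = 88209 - - 72095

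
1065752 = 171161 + 894591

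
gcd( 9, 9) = 9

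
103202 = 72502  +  30700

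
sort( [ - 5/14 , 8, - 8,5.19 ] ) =[-8,- 5/14,5.19,8 ]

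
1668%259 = 114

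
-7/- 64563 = 7/64563 = 0.00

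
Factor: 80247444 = 2^2*3^1*439^1*15233^1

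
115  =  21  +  94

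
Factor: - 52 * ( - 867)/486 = 2^1* 3^(- 4 )*13^1*17^2 = 7514/81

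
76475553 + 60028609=136504162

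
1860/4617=620/1539 = 0.40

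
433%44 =37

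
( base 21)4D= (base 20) 4h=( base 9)117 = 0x61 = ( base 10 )97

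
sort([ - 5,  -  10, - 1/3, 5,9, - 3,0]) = [-10, - 5,-3, - 1/3,0,5,9]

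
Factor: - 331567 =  - 41^1*8087^1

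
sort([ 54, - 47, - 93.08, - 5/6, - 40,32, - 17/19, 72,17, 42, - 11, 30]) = [ - 93.08, - 47, - 40, - 11,-17/19, - 5/6,17, 30, 32,42, 54,72]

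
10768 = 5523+5245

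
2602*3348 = 8711496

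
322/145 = 322/145 = 2.22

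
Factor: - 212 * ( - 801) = 169812 = 2^2 * 3^2* 53^1*89^1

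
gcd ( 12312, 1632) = 24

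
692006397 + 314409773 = 1006416170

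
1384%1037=347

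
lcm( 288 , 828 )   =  6624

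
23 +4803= 4826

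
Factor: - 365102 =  - 2^1 * 23^1 * 7937^1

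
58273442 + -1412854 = 56860588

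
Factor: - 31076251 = -31076251^1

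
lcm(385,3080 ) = 3080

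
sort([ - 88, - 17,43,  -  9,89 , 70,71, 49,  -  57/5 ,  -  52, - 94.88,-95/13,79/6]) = [ - 94.88,  -  88,-52, - 17 , - 57/5, - 9,  -  95/13, 79/6, 43,49, 70,71,89]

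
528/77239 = 528/77239=0.01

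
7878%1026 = 696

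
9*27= 243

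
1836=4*459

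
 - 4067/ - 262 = 15+ 137/262 = 15.52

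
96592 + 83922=180514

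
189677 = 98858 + 90819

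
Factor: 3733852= 2^2 *933463^1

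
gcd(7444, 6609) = 1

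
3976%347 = 159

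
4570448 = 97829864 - 93259416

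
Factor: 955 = 5^1*191^1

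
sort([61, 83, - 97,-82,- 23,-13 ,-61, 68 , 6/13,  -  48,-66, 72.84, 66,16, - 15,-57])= [  -  97, - 82,  -  66 , - 61,  -  57, - 48, - 23,-15,- 13, 6/13, 16, 61, 66, 68,72.84, 83 ] 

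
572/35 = 16 + 12/35 = 16.34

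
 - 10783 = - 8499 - 2284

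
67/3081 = 67/3081 = 0.02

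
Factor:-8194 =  - 2^1*17^1*241^1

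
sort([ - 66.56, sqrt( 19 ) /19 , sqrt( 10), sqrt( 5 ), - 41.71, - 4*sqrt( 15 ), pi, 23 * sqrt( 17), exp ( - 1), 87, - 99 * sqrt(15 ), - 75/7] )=[ - 99*sqrt( 15 ), - 66.56,  -  41.71, - 4 * sqrt( 15), - 75/7, sqrt( 19 )/19,  exp(  -  1), sqrt( 5), pi, sqrt(10), 87,  23*sqrt( 17 ) ] 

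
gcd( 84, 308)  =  28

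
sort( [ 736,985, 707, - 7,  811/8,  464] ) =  [ - 7,811/8,464, 707,736,985 ] 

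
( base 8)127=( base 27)36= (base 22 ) 3L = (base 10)87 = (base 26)39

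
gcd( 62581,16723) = 1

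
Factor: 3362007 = 3^1*11^1*101879^1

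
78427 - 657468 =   -  579041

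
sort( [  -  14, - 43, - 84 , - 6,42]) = [ - 84, - 43,  -  14, - 6, 42]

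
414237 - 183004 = 231233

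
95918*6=575508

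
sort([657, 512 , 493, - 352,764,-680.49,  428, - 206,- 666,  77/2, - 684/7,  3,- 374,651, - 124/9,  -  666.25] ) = [ - 680.49, - 666.25,-666,-374,  -  352, - 206, - 684/7, - 124/9, 3, 77/2,  428, 493,512, 651,657 , 764 ] 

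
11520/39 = 295 + 5/13 = 295.38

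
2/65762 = 1/32881 = 0.00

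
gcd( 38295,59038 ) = 1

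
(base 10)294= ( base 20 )ee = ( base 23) CI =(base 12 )206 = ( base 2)100100110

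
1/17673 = 1/17673 = 0.00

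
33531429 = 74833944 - 41302515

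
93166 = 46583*2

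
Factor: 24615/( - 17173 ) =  - 3^2*5^1 * 13^ ( - 1 ) * 547^1*1321^(  -  1)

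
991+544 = 1535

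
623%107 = 88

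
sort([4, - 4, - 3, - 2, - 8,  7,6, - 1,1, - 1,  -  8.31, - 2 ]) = [ - 8.31, - 8, - 4,-3,- 2, - 2, - 1 , - 1,  1 , 4,6, 7]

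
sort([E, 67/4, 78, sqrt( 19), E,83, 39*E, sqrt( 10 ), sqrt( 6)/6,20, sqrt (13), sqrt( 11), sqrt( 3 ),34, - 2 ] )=[ - 2, sqrt(6)/6, sqrt( 3),E,E , sqrt( 10),sqrt( 11), sqrt( 13),sqrt( 19), 67/4 , 20 , 34, 78,83, 39*E]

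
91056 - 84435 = 6621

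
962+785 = 1747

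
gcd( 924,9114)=42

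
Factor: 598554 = 2^1*3^2 * 11^1*  3023^1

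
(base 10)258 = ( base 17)f3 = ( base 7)516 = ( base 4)10002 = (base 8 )402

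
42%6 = 0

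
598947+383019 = 981966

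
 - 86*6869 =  - 590734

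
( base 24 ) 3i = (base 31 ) 2s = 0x5a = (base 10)90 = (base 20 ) 4a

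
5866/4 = 2933/2 =1466.50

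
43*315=13545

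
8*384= 3072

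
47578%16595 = 14388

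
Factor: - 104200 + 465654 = 2^1*17^1 * 10631^1  =  361454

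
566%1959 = 566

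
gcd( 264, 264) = 264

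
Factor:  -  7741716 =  - 2^2*3^1*67^1*9629^1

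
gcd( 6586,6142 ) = 74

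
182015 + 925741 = 1107756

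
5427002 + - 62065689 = -56638687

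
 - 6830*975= -6659250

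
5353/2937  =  5353/2937 = 1.82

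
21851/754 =21851/754 = 28.98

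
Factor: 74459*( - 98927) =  - 7^1*11^1*967^1 * 98927^1 = - 7366005493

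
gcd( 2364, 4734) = 6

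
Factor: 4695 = 3^1*5^1 * 313^1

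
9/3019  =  9/3019 = 0.00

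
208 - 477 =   -  269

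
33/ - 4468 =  - 33/4468 = - 0.01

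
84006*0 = 0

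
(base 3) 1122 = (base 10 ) 44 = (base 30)1E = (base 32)1c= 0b101100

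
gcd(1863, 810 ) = 81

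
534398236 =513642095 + 20756141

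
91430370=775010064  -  683579694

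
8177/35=233 + 22/35 = 233.63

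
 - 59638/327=-183  +  203/327 = - 182.38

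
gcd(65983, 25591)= 1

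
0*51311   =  0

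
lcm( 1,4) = 4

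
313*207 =64791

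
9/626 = 9/626 = 0.01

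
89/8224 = 89/8224 =0.01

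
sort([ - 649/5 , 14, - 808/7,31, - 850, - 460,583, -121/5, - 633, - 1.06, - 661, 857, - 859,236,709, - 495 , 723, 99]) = [ - 859, - 850, - 661 , - 633, - 495, - 460,-649/5,-808/7,  -  121/5, - 1.06,  14, 31,  99,236,583 , 709, 723, 857 ] 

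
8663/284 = 8663/284= 30.50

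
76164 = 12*6347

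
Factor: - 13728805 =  - 5^1*2745761^1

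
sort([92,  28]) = [28,92 ] 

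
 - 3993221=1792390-5785611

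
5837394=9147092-3309698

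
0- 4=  - 4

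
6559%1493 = 587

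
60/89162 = 30/44581 = 0.00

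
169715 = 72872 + 96843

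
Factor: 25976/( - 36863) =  - 2^3* 17^1*193^(  -  1 ) = - 136/193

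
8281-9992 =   -  1711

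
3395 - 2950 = 445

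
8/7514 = 4/3757 = 0.00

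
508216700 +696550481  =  1204767181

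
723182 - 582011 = 141171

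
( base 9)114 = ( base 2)1011110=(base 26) 3G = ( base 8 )136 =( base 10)94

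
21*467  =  9807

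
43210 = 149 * 290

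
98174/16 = 49087/8 = 6135.88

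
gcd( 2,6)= 2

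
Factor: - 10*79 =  - 2^1  *  5^1*79^1 = -790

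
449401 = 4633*97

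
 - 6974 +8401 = 1427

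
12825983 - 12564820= 261163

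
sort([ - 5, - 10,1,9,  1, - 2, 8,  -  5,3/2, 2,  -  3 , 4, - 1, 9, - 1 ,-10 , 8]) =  [- 10, - 10, - 5, - 5, - 3, - 2,  -  1, - 1, 1, 1, 3/2,2, 4, 8, 8, 9,9 ]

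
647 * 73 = 47231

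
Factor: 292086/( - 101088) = -2^( - 4)*13^(  -  1)*601^1=- 601/208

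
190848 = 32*5964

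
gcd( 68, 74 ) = 2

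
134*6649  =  890966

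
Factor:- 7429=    -17^1*19^1*23^1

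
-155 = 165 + - 320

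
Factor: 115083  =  3^2*19^1 * 673^1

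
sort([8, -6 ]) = [ - 6,8]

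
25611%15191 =10420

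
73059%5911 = 2127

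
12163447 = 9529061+2634386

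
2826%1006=814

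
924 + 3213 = 4137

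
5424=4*1356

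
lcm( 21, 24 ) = 168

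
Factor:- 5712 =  -2^4*3^1* 7^1*17^1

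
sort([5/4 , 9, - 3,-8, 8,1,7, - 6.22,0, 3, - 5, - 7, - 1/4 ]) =[ - 8, - 7,-6.22, - 5, - 3, - 1/4, 0, 1, 5/4, 3,7,8, 9]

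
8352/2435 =3 + 1047/2435  =  3.43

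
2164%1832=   332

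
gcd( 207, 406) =1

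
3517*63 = 221571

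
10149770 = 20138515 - 9988745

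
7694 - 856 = 6838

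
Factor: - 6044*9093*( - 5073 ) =2^2*3^2*7^1*19^1*89^1*433^1*1511^1 = 278802400716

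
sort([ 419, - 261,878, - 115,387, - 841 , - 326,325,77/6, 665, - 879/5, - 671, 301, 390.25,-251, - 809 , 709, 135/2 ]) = [-841, - 809, - 671,-326,  -  261, - 251, - 879/5,-115,77/6,135/2,301 , 325, 387,390.25,  419,665, 709,878]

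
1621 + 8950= 10571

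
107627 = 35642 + 71985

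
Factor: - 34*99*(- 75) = 2^1*3^3*5^2*11^1*17^1  =  252450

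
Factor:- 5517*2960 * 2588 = -2^6 * 3^2 * 5^1*37^1*613^1  *  647^1=-42262868160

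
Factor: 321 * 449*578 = 83306562 = 2^1*3^1*17^2*107^1*449^1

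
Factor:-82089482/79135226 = -41044741/39567613=-  23^(-2)* 74797^ ( - 1)*41044741^1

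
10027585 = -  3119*(-3215 )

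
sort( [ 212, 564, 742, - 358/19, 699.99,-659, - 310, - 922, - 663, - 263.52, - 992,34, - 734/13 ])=[ - 992, - 922, - 663  , - 659, - 310,-263.52, - 734/13, -358/19, 34, 212, 564, 699.99,  742]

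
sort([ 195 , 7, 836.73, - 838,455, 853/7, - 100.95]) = [ -838, - 100.95,7,853/7,195, 455,836.73]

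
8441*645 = 5444445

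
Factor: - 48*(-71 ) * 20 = 2^6*3^1*5^1 * 71^1 =68160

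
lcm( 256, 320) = 1280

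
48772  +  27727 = 76499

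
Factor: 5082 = 2^1*3^1*7^1*11^2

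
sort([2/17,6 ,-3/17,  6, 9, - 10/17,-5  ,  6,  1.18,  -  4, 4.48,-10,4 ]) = [ - 10,  -  5, - 4, - 10/17, - 3/17,2/17,1.18,  4, 4.48 , 6,6, 6,9 ] 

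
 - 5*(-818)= 4090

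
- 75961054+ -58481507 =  - 134442561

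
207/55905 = 69/18635 = 0.00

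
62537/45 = 62537/45 = 1389.71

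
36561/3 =12187 = 12187.00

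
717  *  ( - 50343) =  - 36095931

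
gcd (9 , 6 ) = 3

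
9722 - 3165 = 6557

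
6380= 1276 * 5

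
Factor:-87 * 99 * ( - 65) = 559845 = 3^3*5^1*11^1* 13^1*29^1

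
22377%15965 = 6412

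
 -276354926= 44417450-320772376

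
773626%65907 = 48649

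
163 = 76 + 87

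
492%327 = 165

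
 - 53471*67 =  - 3582557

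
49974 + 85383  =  135357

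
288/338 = 144/169 = 0.85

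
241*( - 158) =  - 38078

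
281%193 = 88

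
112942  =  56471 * 2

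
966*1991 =1923306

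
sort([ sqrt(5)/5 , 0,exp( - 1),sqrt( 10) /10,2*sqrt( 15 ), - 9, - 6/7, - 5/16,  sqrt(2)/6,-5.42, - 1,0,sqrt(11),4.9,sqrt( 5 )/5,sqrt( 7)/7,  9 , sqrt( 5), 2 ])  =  [ - 9, - 5.42, - 1, - 6/7, - 5/16,0,0,sqrt( 2) /6,sqrt( 10 ) /10,exp( - 1 ) , sqrt(7 ) /7,  sqrt( 5 ) /5,sqrt( 5) /5,2, sqrt( 5),sqrt( 11), 4.9,2 * sqrt ( 15), 9]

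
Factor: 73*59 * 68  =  292876  =  2^2*17^1*59^1*73^1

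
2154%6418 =2154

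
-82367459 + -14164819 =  - 96532278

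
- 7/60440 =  - 7/60440 = -0.00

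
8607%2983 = 2641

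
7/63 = 1/9 = 0.11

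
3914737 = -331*(- 11827)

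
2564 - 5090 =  - 2526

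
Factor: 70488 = 2^3*3^2* 11^1*89^1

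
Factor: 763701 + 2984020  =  3747721^1 = 3747721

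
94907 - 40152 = 54755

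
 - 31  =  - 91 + 60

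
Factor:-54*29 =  - 1566 = - 2^1*3^3*29^1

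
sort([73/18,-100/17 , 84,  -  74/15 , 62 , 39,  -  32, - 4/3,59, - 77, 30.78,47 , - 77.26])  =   [ - 77.26, - 77,-32,-100/17, - 74/15, - 4/3,73/18,30.78, 39 , 47, 59, 62, 84]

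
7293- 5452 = 1841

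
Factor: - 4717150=  -  2^1*5^2*94343^1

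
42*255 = 10710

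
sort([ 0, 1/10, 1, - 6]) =[-6, 0, 1/10, 1]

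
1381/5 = 276 + 1/5  =  276.20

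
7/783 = 7/783 =0.01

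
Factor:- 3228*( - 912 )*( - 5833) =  - 17171978688 = - 2^6*3^2*19^2*269^1*307^1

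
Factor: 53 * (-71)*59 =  - 53^1*59^1*71^1 = - 222017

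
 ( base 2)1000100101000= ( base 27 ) 60i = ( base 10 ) 4392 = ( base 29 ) 56D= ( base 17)f36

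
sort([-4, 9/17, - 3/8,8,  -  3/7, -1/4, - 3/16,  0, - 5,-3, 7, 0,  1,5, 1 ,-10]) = [-10, - 5, -4,  -  3,  -  3/7, - 3/8, - 1/4,  -  3/16,0,0, 9/17, 1, 1, 5, 7, 8]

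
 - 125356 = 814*( - 154) 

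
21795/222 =7265/74 = 98.18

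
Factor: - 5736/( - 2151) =8/3 = 2^3* 3^( - 1 )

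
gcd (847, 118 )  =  1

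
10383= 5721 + 4662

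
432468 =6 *72078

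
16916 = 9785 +7131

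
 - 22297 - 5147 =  - 27444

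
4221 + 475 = 4696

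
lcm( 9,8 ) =72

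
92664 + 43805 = 136469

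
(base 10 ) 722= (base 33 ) lt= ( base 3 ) 222202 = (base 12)502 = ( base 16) 2D2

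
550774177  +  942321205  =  1493095382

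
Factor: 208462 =2^1*104231^1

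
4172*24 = 100128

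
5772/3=1924 = 1924.00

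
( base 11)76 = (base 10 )83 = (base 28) 2r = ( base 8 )123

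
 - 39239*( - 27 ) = 1059453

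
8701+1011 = 9712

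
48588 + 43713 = 92301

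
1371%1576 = 1371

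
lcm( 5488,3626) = 203056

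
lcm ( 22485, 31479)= 157395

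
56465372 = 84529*668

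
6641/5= 1328  +  1/5  =  1328.20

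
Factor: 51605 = 5^1*10321^1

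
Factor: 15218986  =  2^1* 7609493^1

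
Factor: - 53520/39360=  - 223/164 = - 2^( - 2 )*41^(-1) * 223^1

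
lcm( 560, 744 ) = 52080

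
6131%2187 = 1757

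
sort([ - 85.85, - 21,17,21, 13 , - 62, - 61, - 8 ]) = [ - 85.85, - 62, - 61, - 21, - 8, 13, 17,  21 ]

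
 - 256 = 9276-9532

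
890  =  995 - 105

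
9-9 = 0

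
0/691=0= 0.00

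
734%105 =104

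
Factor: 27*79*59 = 3^3*59^1*79^1  =  125847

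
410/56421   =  410/56421  =  0.01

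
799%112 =15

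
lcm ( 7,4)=28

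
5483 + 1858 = 7341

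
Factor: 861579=3^2*95731^1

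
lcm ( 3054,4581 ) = 9162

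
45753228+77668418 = 123421646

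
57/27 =2 + 1/9 = 2.11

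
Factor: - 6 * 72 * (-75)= 2^4*3^4*5^2=32400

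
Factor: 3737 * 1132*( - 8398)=  -  2^3*13^1*17^1 * 19^1*37^1*101^1*283^1 = -35525925032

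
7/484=7/484 = 0.01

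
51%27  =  24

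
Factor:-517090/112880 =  - 623/136 = -2^( - 3 )*7^1*17^( - 1 )  *  89^1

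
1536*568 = 872448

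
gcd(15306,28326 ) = 6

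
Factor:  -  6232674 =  - 2^1*3^1*7^1*31^1* 4787^1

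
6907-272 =6635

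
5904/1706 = 2952/853 = 3.46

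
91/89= 1 + 2/89=1.02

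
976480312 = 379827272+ 596653040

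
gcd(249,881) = 1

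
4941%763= 363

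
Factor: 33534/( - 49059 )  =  -2^1*3^3*79^(  -  1) = -54/79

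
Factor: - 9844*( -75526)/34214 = 371738972/17107 = 2^2 * 11^1*23^1*107^1*3433^1*17107^( - 1 ) 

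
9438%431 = 387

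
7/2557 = 7/2557 =0.00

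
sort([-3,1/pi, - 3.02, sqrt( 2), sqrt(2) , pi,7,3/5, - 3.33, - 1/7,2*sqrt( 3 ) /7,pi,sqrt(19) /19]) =[-3.33, - 3.02, - 3, - 1/7,sqrt(19 ) /19,1/pi,2 * sqrt(3)/7, 3/5,sqrt(2) , sqrt(2 ),pi,pi,7]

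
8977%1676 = 597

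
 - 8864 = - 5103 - 3761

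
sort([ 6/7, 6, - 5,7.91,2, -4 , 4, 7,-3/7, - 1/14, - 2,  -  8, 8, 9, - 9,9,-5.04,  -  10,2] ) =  [-10,-9,  -  8, - 5.04,  -  5, - 4, - 2, - 3/7 ,  -  1/14,6/7 , 2,2,4,6,7 , 7.91,8,9, 9]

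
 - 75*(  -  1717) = 128775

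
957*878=840246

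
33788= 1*33788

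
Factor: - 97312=-2^5 * 3041^1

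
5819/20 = 5819/20 = 290.95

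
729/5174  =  729/5174 = 0.14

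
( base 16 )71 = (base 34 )3B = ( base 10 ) 113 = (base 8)161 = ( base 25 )4D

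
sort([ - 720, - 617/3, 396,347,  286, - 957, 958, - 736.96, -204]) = [-957, - 736.96, - 720 , - 617/3,-204, 286  ,  347,396 , 958]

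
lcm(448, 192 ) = 1344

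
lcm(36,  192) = 576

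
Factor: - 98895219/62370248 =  - 2^( - 3 ) * 3^1*151^( - 1 )*233^1*51631^(-1 )*141481^1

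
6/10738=3/5369 = 0.00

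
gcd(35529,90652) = 1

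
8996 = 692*13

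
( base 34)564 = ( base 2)1011101100100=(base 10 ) 5988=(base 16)1764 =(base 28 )7HO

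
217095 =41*5295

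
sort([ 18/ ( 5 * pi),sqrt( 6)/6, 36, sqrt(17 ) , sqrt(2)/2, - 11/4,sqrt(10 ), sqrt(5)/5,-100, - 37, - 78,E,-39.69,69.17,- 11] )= [ - 100 , - 78, - 39.69,  -  37, - 11, - 11/4, sqrt( 6 )/6,sqrt(5)/5,  sqrt(2)/2,18/( 5* pi), E,sqrt( 10) , sqrt ( 17),36,69.17] 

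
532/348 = 1 + 46/87 = 1.53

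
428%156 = 116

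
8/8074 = 4/4037 = 0.00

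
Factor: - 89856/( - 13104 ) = 2^4*3^1*7^( - 1 ) = 48/7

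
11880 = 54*220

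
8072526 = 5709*1414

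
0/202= 0 = 0.00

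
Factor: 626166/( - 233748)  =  -2^( -1)*151^(- 1)*809^1 = - 809/302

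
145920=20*7296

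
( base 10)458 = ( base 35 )d3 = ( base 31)EO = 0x1ca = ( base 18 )178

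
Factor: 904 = 2^3 * 113^1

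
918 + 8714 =9632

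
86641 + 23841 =110482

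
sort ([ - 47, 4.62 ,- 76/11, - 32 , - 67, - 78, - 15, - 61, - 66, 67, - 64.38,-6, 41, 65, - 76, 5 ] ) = [  -  78, - 76,  -  67, - 66, - 64.38, - 61,-47 , -32, - 15,- 76/11, - 6, 4.62, 5, 41,65, 67] 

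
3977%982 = 49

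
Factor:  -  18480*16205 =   -  2^4 *3^1*5^2*7^2*11^1 *463^1  =  - 299468400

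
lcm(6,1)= 6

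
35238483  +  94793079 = 130031562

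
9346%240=226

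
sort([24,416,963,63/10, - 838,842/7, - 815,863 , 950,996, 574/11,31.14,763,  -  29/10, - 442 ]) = [  -  838, - 815,  -  442 ,  -  29/10,63/10,24,31.14,  574/11 , 842/7,416, 763,863, 950, 963,996 ]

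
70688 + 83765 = 154453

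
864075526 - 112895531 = 751179995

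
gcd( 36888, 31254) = 6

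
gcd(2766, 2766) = 2766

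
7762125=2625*2957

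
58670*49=2874830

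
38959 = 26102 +12857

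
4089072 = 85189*48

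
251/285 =251/285 = 0.88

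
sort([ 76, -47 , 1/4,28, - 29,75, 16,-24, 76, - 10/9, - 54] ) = [ - 54, - 47, - 29,-24, - 10/9,1/4,  16,28, 75,76,76]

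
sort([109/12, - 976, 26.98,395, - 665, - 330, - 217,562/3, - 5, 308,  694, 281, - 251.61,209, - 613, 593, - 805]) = [  -  976, - 805, - 665, - 613, - 330, - 251.61, - 217, - 5, 109/12,26.98,562/3,209,281,308,395,593,694] 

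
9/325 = 9/325 = 0.03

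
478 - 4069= -3591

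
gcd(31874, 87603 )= 1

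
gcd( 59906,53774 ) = 14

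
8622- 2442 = 6180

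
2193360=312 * 7030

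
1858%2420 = 1858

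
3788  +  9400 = 13188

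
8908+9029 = 17937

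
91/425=91/425 =0.21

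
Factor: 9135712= 2^5*71^1*4021^1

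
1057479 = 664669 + 392810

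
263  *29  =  7627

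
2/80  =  1/40  =  0.03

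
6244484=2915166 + 3329318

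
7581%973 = 770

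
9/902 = 9/902 = 0.01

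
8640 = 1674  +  6966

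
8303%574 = 267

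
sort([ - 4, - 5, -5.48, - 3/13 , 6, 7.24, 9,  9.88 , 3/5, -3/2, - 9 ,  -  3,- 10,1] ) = [  -  10 , - 9, - 5.48, - 5,-4,  -  3 ,  -  3/2, - 3/13, 3/5,1, 6, 7.24,9,  9.88 ]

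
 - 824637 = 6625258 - 7449895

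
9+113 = 122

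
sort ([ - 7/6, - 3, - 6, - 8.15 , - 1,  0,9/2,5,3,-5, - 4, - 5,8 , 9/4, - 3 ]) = [ -8.15, - 6, - 5, - 5,-4 , - 3, - 3, - 7/6,-1,0,9/4,3,9/2 , 5,8]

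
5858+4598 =10456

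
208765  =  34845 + 173920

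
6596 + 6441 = 13037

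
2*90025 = 180050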